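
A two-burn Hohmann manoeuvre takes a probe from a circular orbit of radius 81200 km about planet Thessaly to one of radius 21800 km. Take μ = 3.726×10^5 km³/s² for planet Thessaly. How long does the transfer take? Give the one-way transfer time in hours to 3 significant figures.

The Hohmann ellipse has a_t = (r₁ + r₂)/2 = 51500 km.
Half the transfer-orbit period gives t = π√(a_t³/μ) = 60150 s.
Converting: 60150 s ÷ 3600 s/hour = 16.7 hours.

t = 16.7 hours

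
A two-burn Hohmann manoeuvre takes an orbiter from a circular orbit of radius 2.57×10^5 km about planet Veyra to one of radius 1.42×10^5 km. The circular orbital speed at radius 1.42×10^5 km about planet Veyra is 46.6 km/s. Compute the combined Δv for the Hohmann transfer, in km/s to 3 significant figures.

From the circular-orbit relation v² = μ/r at r = 1.42×10^5 km: μ = v²r = (46.6)² × 1.42×10^5 = 3.08362×10^8 km³/s².
The Hohmann ellipse has a_t = (r₁ + r₂)/2 = 1.995×10^5 km.
At r₁ the circular-orbit speed is v₁ = √(μ/r₁) = 34.639 km/s.
On the transfer ellipse at r₁, vis-viva gives v_a = √[μ(2/r₁ − 1/a_t)] = 29.224 km/s.
First burn Δv₁ = |v_a − v₁| = 5.415 km/s.
Circular speed at r₂: v₂ = √(μ/r₂) = 46.600 km/s.
Transfer-orbit speed at r₂: v_p = √[μ(2/r₂ − 1/a_t)] = 52.891 km/s.
Second burn Δv₂ = |v₂ − v_p| = 6.291 km/s.
Total Δv = Δv₁ + Δv₂ = 11.71 km/s.

Δv = 11.7 km/s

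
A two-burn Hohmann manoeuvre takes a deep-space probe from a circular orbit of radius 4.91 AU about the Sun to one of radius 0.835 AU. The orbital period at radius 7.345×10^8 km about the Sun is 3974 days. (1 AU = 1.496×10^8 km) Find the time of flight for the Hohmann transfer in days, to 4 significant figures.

From Kepler's third law T² = 4π²r³/μ at r = 7.345×10^8 km, T = 3974 days = 3974 × 86400 s = 3.433536×10^8 s: μ = 4π²r³/T² = 1.32694×10^11 km³/s².
In km: r₁ = 4.91 × 1.496×10^8 = 7.34536×10^8 km; r₂ = 0.835 × 1.496×10^8 = 1.24916×10^8 km.
The Hohmann ellipse has a_t = (r₁ + r₂)/2 = 4.29726×10^8 km.
Transfer time t = π√(a_t³/μ) = π√((4.29726×10^8)³ / 1.32694×10^11) = 7.683×10^7 s.
Converting: 7.683×10^7 s ÷ 86400 s/day = 889.2 days.

t = 889.2 days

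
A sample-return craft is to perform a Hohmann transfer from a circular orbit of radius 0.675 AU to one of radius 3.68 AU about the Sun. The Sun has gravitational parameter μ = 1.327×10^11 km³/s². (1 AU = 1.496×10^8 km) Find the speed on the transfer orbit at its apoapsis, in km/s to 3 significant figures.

In km: r₁ = 0.675 × 1.496×10^8 = 1.0098×10^8 km; r₂ = 3.68 × 1.496×10^8 = 5.50528×10^8 km.
Transfer-ellipse semi-major axis a_t = (r₁ + r₂)/2 = (1.0098×10^8 + 5.50528×10^8)/2 = 3.25754×10^8 km.
The apoapsis of the transfer ellipse is at r = 5.50528×10^8 km.
Vis-viva: v = √[μ(2/r − 1/a_t)] = √[1.327×10^11 × (2/5.50528×10^8 − 1/3.25754×10^8)] = 8.644 km/s.

v = 8.64 km/s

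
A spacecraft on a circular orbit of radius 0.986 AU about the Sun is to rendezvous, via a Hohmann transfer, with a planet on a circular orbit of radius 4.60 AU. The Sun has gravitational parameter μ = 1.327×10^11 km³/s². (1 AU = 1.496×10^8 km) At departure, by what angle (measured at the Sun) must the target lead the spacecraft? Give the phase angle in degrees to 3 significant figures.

In km: r₁ = 0.986 × 1.496×10^8 = 1.475056×10^8 km; r₂ = 4.60 × 1.496×10^8 = 6.8816×10^8 km.
Transfer-ellipse semi-major axis a_t = (r₁ + r₂)/2 = (1.475056×10^8 + 6.8816×10^8)/2 = 4.178328×10^8 km.
The half-period of the transfer ellipse is t = π√(a_t³/μ) = 7.3658×10^7 s.
Target angular speed ω₂ = √(μ/r₂³) = 2.0179×10^-8 rad/s.
Angle swept by the target during transfer: ω₂·t = 1.4863 rad = 85.16°.
The spacecraft traverses 180° on the transfer ellipse, so the target must lead by 180° − 85.16° = 94.8°.

φ = 94.8°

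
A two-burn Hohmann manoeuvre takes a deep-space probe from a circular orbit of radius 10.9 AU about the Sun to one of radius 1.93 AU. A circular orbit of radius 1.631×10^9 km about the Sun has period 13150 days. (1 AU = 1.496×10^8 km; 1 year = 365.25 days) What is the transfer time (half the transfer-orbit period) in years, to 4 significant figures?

t = 8.125 years

From Kepler's third law T² = 4π²r³/μ at r = 1.631×10^9 km, T = 13150 days = 13150 × 86400 s = 1.13616×10^9 s: μ = 4π²r³/T² = 1.32691×10^11 km³/s².
In km: r₁ = 10.9 × 1.496×10^8 = 1.63064×10^9 km; r₂ = 1.93 × 1.496×10^8 = 2.88728×10^8 km.
Semi-major axis of the transfer orbit: a_t = (1.63064×10^9 + 2.88728×10^8)/2 = 9.59684×10^8 km.
Half the transfer-orbit period gives t = π√(a_t³/μ) = 2.564×10^8 s.
Converting: 2.564×10^8 s ÷ 3.15576×10^7 s/year (365.25 × 86400) = 8.125 years.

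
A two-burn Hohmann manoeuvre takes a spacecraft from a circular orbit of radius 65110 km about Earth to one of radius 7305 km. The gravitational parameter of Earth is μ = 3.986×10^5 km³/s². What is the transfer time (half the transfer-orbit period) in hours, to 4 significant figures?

The Hohmann ellipse has a_t = (r₁ + r₂)/2 = 36207.5 km.
Half the transfer-orbit period gives t = π√(a_t³/μ) = 34283 s.
Converting: 34283 s ÷ 3600 s/hour = 9.523 hours.

t = 9.523 hours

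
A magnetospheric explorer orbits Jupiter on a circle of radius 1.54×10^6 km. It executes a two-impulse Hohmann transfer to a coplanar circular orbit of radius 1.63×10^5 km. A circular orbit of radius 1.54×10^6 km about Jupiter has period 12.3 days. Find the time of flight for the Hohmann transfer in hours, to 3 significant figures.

From Kepler's third law T² = 4π²r³/μ at r = 1.54×10^6 km, T = 12.3 days = 12.3 × 86400 s = 1.06272×10^6 s: μ = 4π²r³/T² = 1.27669×10^8 km³/s².
Transfer-ellipse semi-major axis a_t = (r₁ + r₂)/2 = (1.540×10^6 + 1.630×10^5)/2 = 8.515×10^5 km.
Half the transfer-orbit period gives t = π√(a_t³/μ) = 2.185×10^5 s.
Converting: 2.185×10^5 s ÷ 3600 s/hour = 60.7 hours.

t = 60.7 hours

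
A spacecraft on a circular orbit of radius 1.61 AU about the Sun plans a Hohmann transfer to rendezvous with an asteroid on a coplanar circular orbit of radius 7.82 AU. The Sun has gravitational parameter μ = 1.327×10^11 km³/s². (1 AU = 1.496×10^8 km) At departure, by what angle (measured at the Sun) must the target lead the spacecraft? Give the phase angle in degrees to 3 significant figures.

In km: r₁ = 1.61 × 1.496×10^8 = 2.40856×10^8 km; r₂ = 7.82 × 1.496×10^8 = 1.169872×10^9 km.
Semi-major axis of the transfer orbit: a_t = (2.40856×10^8 + 1.169872×10^9)/2 = 7.05364×10^8 km.
The half-period of the transfer ellipse is t = π√(a_t³/μ) = 1.6156×10^8 s.
The target's mean motion on its circular orbit is ω₂ = √(μ/r₂³) = 9.1039×10^-9 rad/s.
Angle swept by the target during transfer: ω₂·t = 1.4708 rad = 84.27°.
Arrival is 180° from departure on the ellipse, so φ = 180° − 84.27° = 95.7°.

φ = 95.7°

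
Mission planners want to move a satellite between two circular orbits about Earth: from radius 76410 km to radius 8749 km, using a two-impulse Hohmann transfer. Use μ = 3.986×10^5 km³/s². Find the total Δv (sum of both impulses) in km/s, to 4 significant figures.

Semi-major axis of the transfer orbit: a_t = (76410 + 8749)/2 = 42579.5 km.
Circular speed at r₁: v₁ = √(μ/r₁) = √(3.986×10^5/76410) = 2.284 km/s.
On the transfer ellipse at r₁, vis-viva equation gives v_a = √[μ(2/r₁ − 1/a_t)] = 1.035 km/s.
First burn Δv₁ = |v_a − v₁| = 1.249 km/s.
At r₂, v₂ = √(μ/r₂) = 6.750 km/s.
Transfer-orbit speed at r₂: v_p = √[μ(2/r₂ − 1/a_t)] = 9.042 km/s.
Second burn Δv₂ = |v₂ − v_p| = 2.292 km/s.
Δv = Δv₁ + Δv₂ = 1.249 + 2.292 = 3.541 km/s.

Δv = 3.541 km/s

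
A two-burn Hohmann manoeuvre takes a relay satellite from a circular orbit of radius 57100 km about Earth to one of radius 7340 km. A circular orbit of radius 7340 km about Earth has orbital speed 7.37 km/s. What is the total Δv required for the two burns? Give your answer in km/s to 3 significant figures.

From the circular-orbit relation v² = μ/r at r = 7340 km: μ = v²r = (7.37)² × 7340 = 3.98686×10^5 km³/s².
Transfer-ellipse semi-major axis a_t = (r₁ + r₂)/2 = (57100 + 7340)/2 = 32220 km.
At r₁ the circular-orbit speed is v₁ = √(μ/r₁) = 2.642 km/s.
Transfer-orbit speed at r₁ (vis-viva): v_a = √[μ(2/r₁ − 1/a_t)] = 1.261 km/s.
First burn Δv₁ = |v_a − v₁| = 1.381 km/s.
Circular speed at r₂: v₂ = √(μ/r₂) = 7.370 km/s.
Transfer-orbit speed at r₂: v_p = √[μ(2/r₂ − 1/a_t)] = 9.811 km/s.
Second burn Δv₂ = |v₂ − v_p| = 2.441 km/s.
Total Δv = Δv₁ + Δv₂ = 3.822 km/s.

Δv = 3.82 km/s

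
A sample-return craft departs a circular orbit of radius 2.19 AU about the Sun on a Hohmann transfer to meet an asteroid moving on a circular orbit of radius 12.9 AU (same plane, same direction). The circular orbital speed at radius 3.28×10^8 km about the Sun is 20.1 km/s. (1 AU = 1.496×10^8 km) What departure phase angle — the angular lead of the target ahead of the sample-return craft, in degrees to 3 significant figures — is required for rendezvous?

φ = 99.5°

From the circular-orbit relation v² = μ/r at r = 3.28×10^8 km: μ = v²r = (20.1)² × 3.28×10^8 = 1.32515×10^11 km³/s².
In km: r₁ = 2.19 × 1.496×10^8 = 3.27624×10^8 km; r₂ = 12.9 × 1.496×10^8 = 1.92984×10^9 km.
Transfer-ellipse semi-major axis a_t = (r₁ + r₂)/2 = (3.27624×10^8 + 1.92984×10^9)/2 = 1.128732×10^9 km.
The half-period of the transfer ellipse is t = π√(a_t³/μ) = 3.2727×10^8 s.
The target's mean motion on its circular orbit is ω₂ = √(μ/r₂³) = 4.2939×10^-9 rad/s.
Angle swept by the target during transfer: ω₂·t = 1.4053 rad = 80.52°.
The sample-return craft traverses 180° on the transfer ellipse, so the target must lead by 180° − 80.52° = 99.5°.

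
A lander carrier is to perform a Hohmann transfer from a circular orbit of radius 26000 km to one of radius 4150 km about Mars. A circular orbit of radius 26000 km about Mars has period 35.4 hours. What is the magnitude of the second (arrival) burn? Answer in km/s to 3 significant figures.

Δv₂ = 1.01 km/s

From Kepler's third law T² = 4π²r³/μ at r = 26000 km, T = 35.4 hours = 35.4 × 3600 s = 1.2744×10^5 s: μ = 4π²r³/T² = 42723.6 km³/s².
The Hohmann ellipse has a_t = (r₁ + r₂)/2 = 15075 km.
On the circular orbit at r = 4150 km, v_c = √(μ/r) = 3.209 km/s.
Vis-viva on the transfer ellipse at r = 4150 km gives v_t = √[μ(2/r − 1/a_t)] = 4.214 km/s.
Δv₂ = |v_t − v_c| = |4.214 − 3.209| = 1.005 km/s.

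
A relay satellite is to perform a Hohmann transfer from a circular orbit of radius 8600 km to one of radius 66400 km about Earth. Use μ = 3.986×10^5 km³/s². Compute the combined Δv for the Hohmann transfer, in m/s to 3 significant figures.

Δv = 3530 m/s

Semi-major axis of the transfer orbit: a_t = (8600 + 66400)/2 = 37500 km.
At r₁ the circular-orbit speed is v₁ = √(μ/r₁) = 6.808 km/s.
Transfer-orbit speed at r₁ (vis-viva equation): v_p = √[μ(2/r₁ − 1/a_t)] = 9.059 km/s.
First burn Δv₁ = |v_p − v₁| = 2.251 km/s.
Circular speed at r₂: v₂ = √(μ/r₂) = 2.450 km/s.
Transfer-orbit speed at r₂: v_a = √[μ(2/r₂ − 1/a_t)] = 1.173 km/s.
Second burn Δv₂ = |v₂ − v_a| = 1.277 km/s.
Total Δv = Δv₁ + Δv₂ = 3.528 km/s.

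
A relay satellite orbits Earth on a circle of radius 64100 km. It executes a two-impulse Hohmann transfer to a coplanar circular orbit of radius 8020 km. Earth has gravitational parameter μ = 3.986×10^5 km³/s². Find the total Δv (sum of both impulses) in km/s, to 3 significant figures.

Semi-major axis of the transfer orbit: a_t = (64100 + 8020)/2 = 36060 km.
At r₁ the circular-orbit speed is v₁ = √(μ/r₁) = 2.494 km/s.
On the transfer ellipse at r₁, v² = μ(2/r − 1/a) gives v_a = √[μ(2/r₁ − 1/a_t)] = 1.176 km/s.
First burn Δv₁ = |v_a − v₁| = 1.318 km/s.
At r₂, v₂ = √(μ/r₂) = 7.050 km/s.
Transfer-orbit speed at r₂: v_p = √[μ(2/r₂ − 1/a_t)] = 9.399 km/s.
Second burn Δv₂ = |v₂ − v_p| = 2.349 km/s.
Total Δv = Δv₁ + Δv₂ = 3.667 km/s.

Δv = 3.67 km/s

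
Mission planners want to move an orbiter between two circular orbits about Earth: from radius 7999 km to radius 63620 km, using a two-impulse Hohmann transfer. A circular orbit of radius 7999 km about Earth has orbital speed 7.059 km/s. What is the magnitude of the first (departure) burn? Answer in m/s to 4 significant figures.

From the circular-orbit relation v² = μ/r at r = 7999 km: μ = v²r = (7.059)² × 7999 = 3.98586×10^5 km³/s².
The Hohmann ellipse has a_t = (r₁ + r₂)/2 = 35809.5 km.
Circular speed at r = 7999 km: v_c = √(μ/r) = 7.059 km/s.
Transfer-orbit speed at the same r (vis-viva, a = a_t): v_t = √[μ(2/r − 1/a_t)] = 9.409 km/s.
Δv₁ = |v_t − v_c| = |9.409 − 7.059| = 2.350 km/s.

Δv₁ = 2350 m/s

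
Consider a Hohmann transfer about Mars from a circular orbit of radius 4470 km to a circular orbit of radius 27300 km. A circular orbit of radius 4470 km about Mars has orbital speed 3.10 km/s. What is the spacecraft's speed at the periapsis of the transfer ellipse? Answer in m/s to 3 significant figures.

v = 4060 m/s

From the circular-orbit relation v² = μ/r at r = 4470 km: μ = v²r = (3.10)² × 4470 = 42956.7 km³/s².
The Hohmann ellipse has a_t = (r₁ + r₂)/2 = 15885 km.
The periapsis of the transfer ellipse is at r = 4470 km.
From the vis-viva equation, v = √[μ(2/r − 1/a_t)] = 4.064 km/s.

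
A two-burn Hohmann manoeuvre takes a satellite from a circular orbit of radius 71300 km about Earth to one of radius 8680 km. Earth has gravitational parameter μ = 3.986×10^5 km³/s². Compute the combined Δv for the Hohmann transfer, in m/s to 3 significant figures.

Δv = 3530 m/s

Semi-major axis of the transfer orbit: a_t = (71300 + 8680)/2 = 39990 km.
Circular speed at r₁: v₁ = √(μ/r₁) = √(3.986×10^5/71300) = 2.3644 km/s.
On the transfer ellipse at r₁, v² = μ(2/r − 1/a) gives v_a = √[μ(2/r₁ − 1/a_t)] = 1.1016 km/s.
First burn Δv₁ = |v_a − v₁| = 1.263 km/s.
At r₂, v₂ = √(μ/r₂) = 6.777 km/s.
Transfer-orbit speed at r₂: v_p = √[μ(2/r₂ − 1/a_t)] = 9.049 km/s.
Second burn Δv₂ = |v₂ − v_p| = 2.272 km/s.
Δv = Δv₁ + Δv₂ = 1.263 + 2.272 = 3.535 km/s.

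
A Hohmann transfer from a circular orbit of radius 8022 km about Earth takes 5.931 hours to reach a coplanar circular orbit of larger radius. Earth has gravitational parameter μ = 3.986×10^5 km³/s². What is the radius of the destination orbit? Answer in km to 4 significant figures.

r₂ = 44790 km

Transfer time t = 5.931 hours = 21351.6 s, and t = π√(a_t³/μ).
So a_t = (μ t²/π²)^(1/3) = (3.986×10^5 × (21351.6)² / π²)^(1/3) = 26406 km.
Since a_t = (r₁ + r₂)/2, r₂ = 2a_t − r₁ = 2×26406 − 8022 = 44790 km.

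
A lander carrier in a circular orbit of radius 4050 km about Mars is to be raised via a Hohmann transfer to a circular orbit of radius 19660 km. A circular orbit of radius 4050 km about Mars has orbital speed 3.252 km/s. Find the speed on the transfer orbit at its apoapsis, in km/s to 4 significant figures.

From the circular-orbit relation v² = μ/r at r = 4050 km: μ = v²r = (3.252)² × 4050 = 42830.8 km³/s².
The Hohmann ellipse has a_t = (r₁ + r₂)/2 = 11855 km.
The apoapsis of the transfer ellipse is at r = 19660 km.
Applying v² = μ(2/r − 1/a_t): v = 0.8627 km/s.

v = 0.8627 km/s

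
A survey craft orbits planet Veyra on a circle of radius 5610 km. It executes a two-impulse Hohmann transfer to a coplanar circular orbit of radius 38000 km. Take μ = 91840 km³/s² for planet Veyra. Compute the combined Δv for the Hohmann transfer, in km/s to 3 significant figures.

Δv = 2.06 km/s

Transfer-ellipse semi-major axis a_t = (r₁ + r₂)/2 = (5610 + 38000)/2 = 21805 km.
Circular speed at r₁: v₁ = √(μ/r₁) = √(91840/5610) = 4.046 km/s.
On the transfer ellipse at r₁, vis-viva gives v_p = √[μ(2/r₁ − 1/a_t)] = 5.341 km/s.
First burn Δv₁ = |v_p − v₁| = 1.295 km/s.
At r₂, v₂ = √(μ/r₂) = 1.55462 km/s.
Transfer-orbit speed at r₂: v_a = √[μ(2/r₂ − 1/a_t)] = 0.788547 km/s.
Second burn Δv₂ = |v₂ − v_a| = 0.7661 km/s.
Δv = Δv₁ + Δv₂ = 1.295 + 0.7661 = 2.061 km/s.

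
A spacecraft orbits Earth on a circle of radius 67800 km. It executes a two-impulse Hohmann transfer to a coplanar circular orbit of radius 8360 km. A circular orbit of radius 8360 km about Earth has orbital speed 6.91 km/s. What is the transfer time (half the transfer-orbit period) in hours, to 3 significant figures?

From the circular-orbit relation v² = μ/r at r = 8360 km: μ = v²r = (6.91)² × 8360 = 3.99174×10^5 km³/s².
Transfer-ellipse semi-major axis a_t = (r₁ + r₂)/2 = (67800 + 8360)/2 = 38080 km.
By Kepler's third law the transfer-orbit period is T = 2π√(a_t³/μ), so t = T/2 = 36950 s.
Converting: 36950 s ÷ 3600 s/hour = 10.3 hours.

t = 10.3 hours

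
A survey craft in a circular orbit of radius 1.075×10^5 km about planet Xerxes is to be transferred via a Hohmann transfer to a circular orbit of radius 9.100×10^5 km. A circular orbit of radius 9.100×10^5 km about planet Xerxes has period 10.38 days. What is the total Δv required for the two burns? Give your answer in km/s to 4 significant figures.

Δv = 9.704 km/s

From Kepler's third law T² = 4π²r³/μ at r = 9.100×10^5 km, T = 10.38 days = 10.38 × 86400 s = 8.96832×10^5 s: μ = 4π²r³/T² = 3.69881×10^7 km³/s².
The Hohmann ellipse has a_t = (r₁ + r₂)/2 = 5.0875×10^5 km.
At r₁ the circular-orbit speed is v₁ = √(μ/r₁) = 18.549 km/s.
Transfer-orbit speed at r₁ (v² = μ(2/r − 1/a)): v_p = √[μ(2/r₁ − 1/a_t)] = 24.808 km/s.
First burn Δv₁ = |v_p − v₁| = 6.259 km/s.
At r₂, v₂ = √(μ/r₂) = 6.3754 km/s.
Transfer-orbit speed at r₂: v_a = √[μ(2/r₂ − 1/a_t)] = 2.9306 km/s.
Second burn Δv₂ = |v₂ − v_a| = 3.445 km/s.
Total Δv = Δv₁ + Δv₂ = 9.704 km/s.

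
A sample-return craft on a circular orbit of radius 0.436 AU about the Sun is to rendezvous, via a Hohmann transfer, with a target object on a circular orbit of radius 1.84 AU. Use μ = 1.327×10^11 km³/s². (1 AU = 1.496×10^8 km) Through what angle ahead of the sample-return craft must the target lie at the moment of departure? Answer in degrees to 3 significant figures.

In km: r₁ = 0.436 × 1.496×10^8 = 6.52256×10^7 km; r₂ = 1.84 × 1.496×10^8 = 2.75264×10^8 km.
The Hohmann ellipse has a_t = (r₁ + r₂)/2 = 1.702448×10^8 km.
The half-period of the transfer ellipse is t = π√(a_t³/μ) = 1.91569×10^7 s.
The target's mean motion on its circular orbit is ω₂ = √(μ/r₂³) = 7.97648×10^-8 rad/s.
Angle swept by the target during transfer: ω₂·t = 1.52805 rad = 87.551°.
Arrival is 180° from departure on the ellipse, so φ = 180° − 87.551° = 92.4°.

φ = 92.4°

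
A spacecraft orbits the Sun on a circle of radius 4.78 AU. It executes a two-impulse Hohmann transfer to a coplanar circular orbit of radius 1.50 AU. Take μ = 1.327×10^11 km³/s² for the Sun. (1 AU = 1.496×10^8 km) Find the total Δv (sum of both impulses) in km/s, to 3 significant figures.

Δv = 9.89 km/s

In km: r₁ = 4.78 × 1.496×10^8 = 7.15088×10^8 km; r₂ = 1.50 × 1.496×10^8 = 2.244×10^8 km.
Transfer-ellipse semi-major axis a_t = (r₁ + r₂)/2 = (7.15088×10^8 + 2.244×10^8)/2 = 4.69744×10^8 km.
Circular speed at r₁: v₁ = √(μ/r₁) = √(1.327×10^11/7.15088×10^8) = 13.622 km/s.
Transfer-orbit speed at r₁ (v² = μ(2/r − 1/a)): v_a = √[μ(2/r₁ − 1/a_t)] = 9.4154 km/s.
First burn Δv₁ = |v_a − v₁| = 4.207 km/s.
Circular speed at r₂: v₂ = √(μ/r₂) = 24.318 km/s.
Transfer-orbit speed at r₂: v_p = √[μ(2/r₂ − 1/a_t)] = 30.004 km/s.
Second burn Δv₂ = |v₂ − v_p| = 5.686 km/s.
Δv = Δv₁ + Δv₂ = 4.207 + 5.686 = 9.893 km/s.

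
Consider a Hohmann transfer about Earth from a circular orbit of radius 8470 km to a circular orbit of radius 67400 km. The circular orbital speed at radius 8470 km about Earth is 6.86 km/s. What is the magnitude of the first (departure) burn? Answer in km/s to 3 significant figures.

Δv₁ = 2.28 km/s

From the circular-orbit relation v² = μ/r at r = 8470 km: μ = v²r = (6.86)² × 8470 = 3.98595×10^5 km³/s².
Transfer-ellipse semi-major axis a_t = (r₁ + r₂)/2 = (8470 + 67400)/2 = 37935 km.
On the circular orbit at r = 8470 km, v_c = √(μ/r) = 6.860 km/s.
Transfer-orbit speed at the same r (vis-viva, a = a_t): v_t = √[μ(2/r − 1/a_t)] = 9.144 km/s.
Δv₁ = |v_t − v_c| = |9.144 − 6.860| = 2.284 km/s.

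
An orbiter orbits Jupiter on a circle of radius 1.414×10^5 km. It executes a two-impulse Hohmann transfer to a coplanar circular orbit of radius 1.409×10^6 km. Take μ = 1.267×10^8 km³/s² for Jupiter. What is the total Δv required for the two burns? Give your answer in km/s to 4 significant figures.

Δv = 15.86 km/s

The Hohmann ellipse has a_t = (r₁ + r₂)/2 = 7.752×10^5 km.
Circular speed at r₁: v₁ = √(μ/r₁) = √(1.267×10^8/1.414×10^5) = 29.9339 km/s.
Transfer-orbit speed at r₁ (vis-viva equation): v_p = √[μ(2/r₁ − 1/a_t)] = 40.3564 km/s.
First burn Δv₁ = |v_p − v₁| = 10.4225 km/s.
At r₂, v₂ = √(μ/r₂) = 9.48272 km/s.
Transfer-orbit speed at r₂: v_a = √[μ(2/r₂ − 1/a_t)] = 4.04996 km/s.
Second burn Δv₂ = |v₂ − v_a| = 5.43276 km/s.
Total Δv = Δv₁ + Δv₂ = 15.86 km/s.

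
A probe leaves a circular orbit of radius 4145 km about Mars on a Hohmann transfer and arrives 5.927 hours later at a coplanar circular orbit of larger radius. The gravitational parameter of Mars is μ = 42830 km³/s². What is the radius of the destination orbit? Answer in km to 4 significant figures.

Transfer time t = 5.927 hours = 21337.2 s, and t = π√(a_t³/μ).
So a_t = (μ t²/π²)^(1/3) = (42830 × (21337.2)² / π²)^(1/3) = 12548 km.
Since a_t = (r₁ + r₂)/2, r₂ = 2a_t − r₁ = 2×12548 − 4145 = 20951 km.

r₂ = 20950 km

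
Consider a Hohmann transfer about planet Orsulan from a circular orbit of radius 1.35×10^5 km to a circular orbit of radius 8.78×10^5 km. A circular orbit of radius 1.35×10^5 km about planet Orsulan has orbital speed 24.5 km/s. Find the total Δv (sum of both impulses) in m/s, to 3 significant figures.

From the circular-orbit relation v² = μ/r at r = 1.35×10^5 km: μ = v²r = (24.5)² × 1.35×10^5 = 8.10338×10^7 km³/s².
Semi-major axis of the transfer orbit: a_t = (1.350×10^5 + 8.780×10^5)/2 = 5.065×10^5 km.
At r₁ the circular-orbit speed is v₁ = √(μ/r₁) = 24.500 km/s.
Transfer-orbit speed at r₁ (vis-viva equation): v_p = √[μ(2/r₁ − 1/a_t)] = 32.257 km/s.
First burn Δv₁ = |v_p − v₁| = 7.757 km/s.
Circular speed at r₂: v₂ = √(μ/r₂) = 9.607 km/s.
Transfer-orbit speed at r₂: v_a = √[μ(2/r₂ − 1/a_t)] = 4.960 km/s.
Second burn Δv₂ = |v₂ − v_a| = 4.647 km/s.
Total Δv = Δv₁ + Δv₂ = 12.40 km/s.

Δv = 12400 m/s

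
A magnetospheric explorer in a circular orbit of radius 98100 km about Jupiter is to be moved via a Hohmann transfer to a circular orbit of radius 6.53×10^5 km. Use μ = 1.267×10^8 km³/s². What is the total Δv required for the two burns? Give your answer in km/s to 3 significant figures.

Transfer-ellipse semi-major axis a_t = (r₁ + r₂)/2 = (98100 + 6.530×10^5)/2 = 3.7555×10^5 km.
At r₁ the circular-orbit speed is v₁ = √(μ/r₁) = 35.94 km/s.
On the transfer ellipse at r₁, vis-viva equation gives v_p = √[μ(2/r₁ − 1/a_t)] = 47.39 km/s.
First burn Δv₁ = |v_p − v₁| = 11.45 km/s.
Circular speed at r₂: v₂ = √(μ/r₂) = 13.929 km/s.
Transfer-orbit speed at r₂: v_a = √[μ(2/r₂ − 1/a_t)] = 7.1192 km/s.
Second burn Δv₂ = |v₂ − v_a| = 6.810 km/s.
Δv = Δv₁ + Δv₂ = 11.45 + 6.810 = 18.26 km/s.

Δv = 18.3 km/s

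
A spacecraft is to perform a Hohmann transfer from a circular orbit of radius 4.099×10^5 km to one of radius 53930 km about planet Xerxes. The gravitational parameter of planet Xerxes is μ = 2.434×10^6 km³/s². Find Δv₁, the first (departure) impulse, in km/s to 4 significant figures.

Δv₁ = 1.262 km/s

Transfer-ellipse semi-major axis a_t = (r₁ + r₂)/2 = (4.099×10^5 + 53930)/2 = 2.31915×10^5 km.
Circular speed at r = 4.099×10^5 km: v_c = √(μ/r) = 2.437 km/s.
Vis-viva on the transfer ellipse at r = 4.099×10^5 km gives v_t = √[μ(2/r − 1/a_t)] = 1.175 km/s.
Δv₁ = |v_t − v_c| = |1.175 − 2.437| = 1.262 km/s.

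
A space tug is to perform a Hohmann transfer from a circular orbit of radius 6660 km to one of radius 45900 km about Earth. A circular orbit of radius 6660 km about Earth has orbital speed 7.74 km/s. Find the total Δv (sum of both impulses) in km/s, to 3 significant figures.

From the circular-orbit relation v² = μ/r at r = 6660 km: μ = v²r = (7.74)² × 6660 = 3.98985×10^5 km³/s².
Semi-major axis of the transfer orbit: a_t = (6660 + 45900)/2 = 26280 km.
Circular speed at r₁: v₁ = √(μ/r₁) = √(3.98985×10^5/6660) = 7.7400 km/s.
On the transfer ellipse at r₁, vis-viva equation gives v_p = √[μ(2/r₁ − 1/a_t)] = 10.229 km/s.
First burn Δv₁ = |v_p − v₁| = 2.489 km/s.
Circular speed at r₂: v₂ = √(μ/r₂) = 2.948 km/s.
Transfer-orbit speed at r₂: v_a = √[μ(2/r₂ − 1/a_t)] = 1.484 km/s.
Second burn Δv₂ = |v₂ − v_a| = 1.464 km/s.
Total Δv = Δv₁ + Δv₂ = 3.953 km/s.

Δv = 3.95 km/s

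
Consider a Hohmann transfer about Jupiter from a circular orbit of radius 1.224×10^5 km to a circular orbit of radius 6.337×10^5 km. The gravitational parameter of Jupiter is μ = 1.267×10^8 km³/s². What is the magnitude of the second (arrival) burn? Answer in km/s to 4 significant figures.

Transfer-ellipse semi-major axis a_t = (r₁ + r₂)/2 = (1.224×10^5 + 6.337×10^5)/2 = 3.7805×10^5 km.
Circular speed at r = 6.337×10^5 km: v_c = √(μ/r) = 14.14 km/s.
Vis-viva on the transfer ellipse at r = 6.337×10^5 km gives v_t = √[μ(2/r − 1/a_t)] = 8.046 km/s.
Δv₂ = |v_t − v_c| = |8.046 − 14.14| = 6.094 km/s.

Δv₂ = 6.094 km/s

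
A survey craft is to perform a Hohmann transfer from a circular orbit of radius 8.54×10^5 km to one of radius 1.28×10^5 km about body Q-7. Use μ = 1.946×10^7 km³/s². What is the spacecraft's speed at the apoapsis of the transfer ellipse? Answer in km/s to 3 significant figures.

v = 2.44 km/s

Semi-major axis of the transfer orbit: a_t = (8.540×10^5 + 1.280×10^5)/2 = 4.910×10^5 km.
At apoapsis, r = 8.540×10^5 km.
Vis-viva: v = √[μ(2/r − 1/a_t)] = √[1.946×10^7 × (2/8.540×10^5 − 1/4.910×10^5)] = 2.437 km/s.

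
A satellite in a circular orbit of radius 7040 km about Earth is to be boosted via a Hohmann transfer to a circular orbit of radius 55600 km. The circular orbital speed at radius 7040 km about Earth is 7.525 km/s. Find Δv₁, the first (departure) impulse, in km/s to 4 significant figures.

Δv₁ = 2.501 km/s

From the circular-orbit relation v² = μ/r at r = 7040 km: μ = v²r = (7.525)² × 7040 = 3.98644×10^5 km³/s².
Semi-major axis of the transfer orbit: a_t = (7040 + 55600)/2 = 31320 km.
Circular speed at r = 7040 km: v_c = √(μ/r) = 7.5250 km/s.
Vis-viva on the transfer ellipse at r = 7040 km gives v_t = √[μ(2/r − 1/a_t)] = 10.026 km/s.
Δv₁ = |v_t − v_c| = |10.026 − 7.5250| = 2.501 km/s.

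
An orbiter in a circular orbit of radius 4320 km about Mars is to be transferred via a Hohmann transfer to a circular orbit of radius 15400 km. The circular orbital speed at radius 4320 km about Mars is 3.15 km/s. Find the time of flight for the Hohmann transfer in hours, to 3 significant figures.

From the circular-orbit relation v² = μ/r at r = 4320 km: μ = v²r = (3.15)² × 4320 = 42865.2 km³/s².
Transfer-ellipse semi-major axis a_t = (r₁ + r₂)/2 = (4320 + 15400)/2 = 9860 km.
By Kepler's third law the transfer-orbit period is T = 2π√(a_t³/μ), so t = T/2 = 14860 s.
Converting: 14860 s ÷ 3600 s/hour = 4.13 hours.

t = 4.13 hours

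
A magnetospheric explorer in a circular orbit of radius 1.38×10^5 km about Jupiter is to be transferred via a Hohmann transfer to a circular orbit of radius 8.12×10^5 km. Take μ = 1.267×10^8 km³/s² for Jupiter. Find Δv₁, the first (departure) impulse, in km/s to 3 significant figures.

Δv₁ = 9.32 km/s

Semi-major axis of the transfer orbit: a_t = (1.380×10^5 + 8.120×10^5)/2 = 4.750×10^5 km.
Circular speed at r = 1.380×10^5 km: v_c = √(μ/r) = 30.30043 km/s.
Vis-viva on the transfer ellipse at r = 1.380×10^5 km gives v_t = √[μ(2/r − 1/a_t)] = 39.61685 km/s.
Δv₁ = |v_t − v_c| = |39.61685 − 30.30043| = 9.316 km/s.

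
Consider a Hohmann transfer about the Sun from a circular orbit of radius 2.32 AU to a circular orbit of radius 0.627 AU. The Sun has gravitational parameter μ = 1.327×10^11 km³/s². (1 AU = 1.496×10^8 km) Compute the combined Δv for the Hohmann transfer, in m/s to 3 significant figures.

Δv = 16400 m/s

In km: r₁ = 2.32 × 1.496×10^8 = 3.47072×10^8 km; r₂ = 0.627 × 1.496×10^8 = 9.37992×10^7 km.
Semi-major axis of the transfer orbit: a_t = (3.47072×10^8 + 9.37992×10^7)/2 = 2.204356×10^8 km.
At r₁ the circular-orbit speed is v₁ = √(μ/r₁) = 19.55355 km/s.
On the transfer ellipse at r₁, vis-viva equation gives v_a = √[μ(2/r₁ − 1/a_t)] = 12.75511 km/s.
First burn Δv₁ = |v_a − v₁| = 6.798 km/s.
Circular speed at r₂: v₂ = √(μ/r₂) = 37.613 km/s.
Transfer-orbit speed at r₂: v_p = √[μ(2/r₂ − 1/a_t)] = 47.196 km/s.
Second burn Δv₂ = |v₂ − v_p| = 9.583 km/s.
Total Δv = Δv₁ + Δv₂ = 16.38 km/s.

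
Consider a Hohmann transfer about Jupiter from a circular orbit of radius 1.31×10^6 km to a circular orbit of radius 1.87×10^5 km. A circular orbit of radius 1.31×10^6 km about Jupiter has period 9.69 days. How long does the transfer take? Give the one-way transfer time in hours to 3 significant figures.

t = 50.2 hours

From Kepler's third law T² = 4π²r³/μ at r = 1.31×10^6 km, T = 9.69 days = 9.69 × 86400 s = 8.37216×10^5 s: μ = 4π²r³/T² = 1.26619×10^8 km³/s².
The Hohmann ellipse has a_t = (r₁ + r₂)/2 = 7.485×10^5 km.
By Kepler's third law the transfer-orbit period is T = 2π√(a_t³/μ), so t = T/2 = 1.808×10^5 s.
Converting: 1.808×10^5 s ÷ 3600 s/hour = 50.2 hours.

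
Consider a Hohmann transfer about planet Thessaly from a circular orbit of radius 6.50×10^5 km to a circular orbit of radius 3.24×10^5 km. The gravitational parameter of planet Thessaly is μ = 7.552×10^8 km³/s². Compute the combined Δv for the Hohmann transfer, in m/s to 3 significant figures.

Semi-major axis of the transfer orbit: a_t = (6.500×10^5 + 3.240×10^5)/2 = 4.870×10^5 km.
At r₁ the circular-orbit speed is v₁ = √(μ/r₁) = 34.08586 km/s.
On the transfer ellipse at r₁, v² = μ(2/r − 1/a) gives v_a = √[μ(2/r₁ − 1/a_t)] = 27.80240 km/s.
First burn Δv₁ = |v_a − v₁| = 6.283 km/s.
At r₂, v₂ = √(μ/r₂) = 48.279 km/s.
Transfer-orbit speed at r₂: v_p = √[μ(2/r₂ − 1/a_t)] = 55.776 km/s.
Second burn Δv₂ = |v₂ − v_p| = 7.497 km/s.
Total Δv = Δv₁ + Δv₂ = 13.78 km/s.

Δv = 13800 m/s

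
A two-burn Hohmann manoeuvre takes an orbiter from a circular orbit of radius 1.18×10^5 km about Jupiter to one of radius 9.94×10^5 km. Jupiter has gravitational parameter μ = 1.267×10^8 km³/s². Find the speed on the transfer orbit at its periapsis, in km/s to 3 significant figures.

v = 43.8 km/s

Semi-major axis of the transfer orbit: a_t = (1.180×10^5 + 9.940×10^5)/2 = 5.560×10^5 km.
At periapsis, r = 1.180×10^5 km.
Vis-viva: v = √[μ(2/r − 1/a_t)] = √[1.267×10^8 × (2/1.180×10^5 − 1/5.560×10^5)] = 43.81 km/s.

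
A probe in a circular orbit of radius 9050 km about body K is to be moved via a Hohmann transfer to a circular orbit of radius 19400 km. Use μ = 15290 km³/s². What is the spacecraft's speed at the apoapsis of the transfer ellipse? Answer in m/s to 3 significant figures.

The Hohmann ellipse has a_t = (r₁ + r₂)/2 = 14225 km.
At apoapsis, r = 19400 km.
Applying v² = μ(2/r − 1/a_t): v = 0.7081 km/s.

v = 708 m/s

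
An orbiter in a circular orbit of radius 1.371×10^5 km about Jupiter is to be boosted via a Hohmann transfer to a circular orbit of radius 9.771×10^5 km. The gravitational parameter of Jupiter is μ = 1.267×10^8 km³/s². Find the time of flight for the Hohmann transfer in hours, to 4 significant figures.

t = 32.24 hours

Transfer-ellipse semi-major axis a_t = (r₁ + r₂)/2 = (1.371×10^5 + 9.771×10^5)/2 = 5.571×10^5 km.
Half the transfer-orbit period gives t = π√(a_t³/μ) = 1.1605×10^5 s.
Converting: 1.1605×10^5 s ÷ 3600 s/hour = 32.24 hours.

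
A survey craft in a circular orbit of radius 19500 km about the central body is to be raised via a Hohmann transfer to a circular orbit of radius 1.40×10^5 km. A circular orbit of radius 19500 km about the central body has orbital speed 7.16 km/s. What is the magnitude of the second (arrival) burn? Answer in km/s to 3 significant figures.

Δv₂ = 1.35 km/s

From the circular-orbit relation v² = μ/r at r = 19500 km: μ = v²r = (7.16)² × 19500 = 9.99679×10^5 km³/s².
Semi-major axis of the transfer orbit: a_t = (19500 + 1.400×10^5)/2 = 79750 km.
Circular speed at r = 1.400×10^5 km: v_c = √(μ/r) = 2.672 km/s.
Transfer-orbit speed at the same r (vis-viva, a = a_t): v_t = √[μ(2/r − 1/a_t)] = 1.321 km/s.
Δv₂ = |v_t − v_c| = |1.321 − 2.672| = 1.351 km/s.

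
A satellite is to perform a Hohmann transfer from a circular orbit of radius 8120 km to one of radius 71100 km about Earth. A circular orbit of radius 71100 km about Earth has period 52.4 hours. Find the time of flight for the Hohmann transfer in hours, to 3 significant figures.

t = 10.9 hours

From Kepler's third law T² = 4π²r³/μ at r = 71100 km, T = 52.4 hours = 52.4 × 3600 s = 1.8864×10^5 s: μ = 4π²r³/T² = 3.98750×10^5 km³/s².
The Hohmann ellipse has a_t = (r₁ + r₂)/2 = 39610 km.
By Kepler's third law the transfer-orbit period is T = 2π√(a_t³/μ), so t = T/2 = 39220 s.
Converting: 39220 s ÷ 3600 s/hour = 10.9 hours.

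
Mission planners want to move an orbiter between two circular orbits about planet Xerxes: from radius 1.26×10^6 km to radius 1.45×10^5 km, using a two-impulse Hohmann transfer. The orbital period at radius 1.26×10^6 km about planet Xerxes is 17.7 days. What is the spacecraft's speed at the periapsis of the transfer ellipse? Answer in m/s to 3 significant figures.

v = 20400 m/s

From Kepler's third law T² = 4π²r³/μ at r = 1.26×10^6 km, T = 17.7 days = 17.7 × 86400 s = 1.52928×10^6 s: μ = 4π²r³/T² = 3.37674×10^7 km³/s².
Transfer-ellipse semi-major axis a_t = (r₁ + r₂)/2 = (1.260×10^6 + 1.450×10^5)/2 = 7.025×10^5 km.
The periapsis of the transfer ellipse is at r = 1.450×10^5 km.
From the vis-viva equation, v = √[μ(2/r − 1/a_t)] = 20.44 km/s.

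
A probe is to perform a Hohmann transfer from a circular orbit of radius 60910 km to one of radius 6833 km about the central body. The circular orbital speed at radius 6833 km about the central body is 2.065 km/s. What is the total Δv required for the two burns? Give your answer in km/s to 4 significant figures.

From the circular-orbit relation v² = μ/r at r = 6833 km: μ = v²r = (2.065)² × 6833 = 29137.4 km³/s².
Semi-major axis of the transfer orbit: a_t = (60910 + 6833)/2 = 33871.5 km.
Circular speed at r₁: v₁ = √(μ/r₁) = √(29137.4/60910) = 0.6916 km/s.
Transfer-orbit speed at r₁ (vis-viva): v_a = √[μ(2/r₁ − 1/a_t)] = 0.3106 km/s.
First burn Δv₁ = |v_a − v₁| = 0.3810 km/s.
Circular speed at r₂: v₂ = √(μ/r₂) = 2.0650 km/s.
Transfer-orbit speed at r₂: v_p = √[μ(2/r₂ − 1/a_t)] = 2.7692 km/s.
Second burn Δv₂ = |v₂ − v_p| = 0.7042 km/s.
Δv = Δv₁ + Δv₂ = 0.3810 + 0.7042 = 1.085 km/s.

Δv = 1.085 km/s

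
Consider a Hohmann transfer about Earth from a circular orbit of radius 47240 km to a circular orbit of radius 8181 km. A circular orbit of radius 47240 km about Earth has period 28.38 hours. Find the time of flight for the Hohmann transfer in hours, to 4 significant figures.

t = 6.375 hours

From Kepler's third law T² = 4π²r³/μ at r = 47240 km, T = 28.38 hours = 28.38 × 3600 s = 1.02168×10^5 s: μ = 4π²r³/T² = 3.98712×10^5 km³/s².
Transfer-ellipse semi-major axis a_t = (r₁ + r₂)/2 = (47240 + 8181)/2 = 27710.5 km.
Transfer time t = π√(a_t³/μ) = π√((27710.5)³ / 3.98712×10^5) = 22950 s.
Converting: 22950 s ÷ 3600 s/hour = 6.375 hours.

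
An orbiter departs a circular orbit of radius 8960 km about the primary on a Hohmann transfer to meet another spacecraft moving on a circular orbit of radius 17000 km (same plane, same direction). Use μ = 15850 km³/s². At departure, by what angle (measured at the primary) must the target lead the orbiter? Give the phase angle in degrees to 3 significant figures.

φ = 59.9°

Transfer-ellipse semi-major axis a_t = (r₁ + r₂)/2 = (8960 + 17000)/2 = 12980 km.
The half-period of the transfer ellipse is t = π√(a_t³/μ) = 36900 s.
The target's mean motion on its circular orbit is ω₂ = √(μ/r₂³) = 5.680×10^-5 rad/s.
Angle swept by the target during transfer: ω₂·t = 2.096 rad = 120.1°.
The orbiter traverses 180° on the transfer ellipse, so the target must lead by 180° − 120.1° = 59.9°.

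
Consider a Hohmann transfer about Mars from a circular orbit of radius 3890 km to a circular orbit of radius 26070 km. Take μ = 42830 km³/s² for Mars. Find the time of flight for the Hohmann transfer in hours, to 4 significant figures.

Semi-major axis of the transfer orbit: a_t = (3890 + 26070)/2 = 14980 km.
Half the transfer-orbit period gives t = π√(a_t³/μ) = 27830 s.
Converting: 27830 s ÷ 3600 s/hour = 7.731 hours.

t = 7.731 hours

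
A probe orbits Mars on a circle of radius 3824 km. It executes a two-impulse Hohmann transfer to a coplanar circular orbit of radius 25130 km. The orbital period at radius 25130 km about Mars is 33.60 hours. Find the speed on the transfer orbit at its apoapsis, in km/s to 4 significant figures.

From Kepler's third law T² = 4π²r³/μ at r = 25130 km, T = 33.60 hours = 33.60 × 3600 s = 1.2096×10^5 s: μ = 4π²r³/T² = 42820.7 km³/s².
The Hohmann ellipse has a_t = (r₁ + r₂)/2 = 14477 km.
At apoapsis, r = 25130 km.
Vis-viva: v = √[μ(2/r − 1/a_t)] = √[42820.7 × (2/25130 − 1/14477)] = 0.6709 km/s.

v = 0.6709 km/s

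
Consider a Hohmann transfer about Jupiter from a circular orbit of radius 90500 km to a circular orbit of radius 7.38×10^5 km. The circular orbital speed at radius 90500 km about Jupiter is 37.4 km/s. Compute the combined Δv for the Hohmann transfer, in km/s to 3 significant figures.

Δv = 19.5 km/s

From the circular-orbit relation v² = μ/r at r = 90500 km: μ = v²r = (37.4)² × 90500 = 1.26588×10^8 km³/s².
The Hohmann ellipse has a_t = (r₁ + r₂)/2 = 4.1425×10^5 km.
At r₁ the circular-orbit speed is v₁ = √(μ/r₁) = 37.400 km/s.
Transfer-orbit speed at r₁ (vis-viva): v_p = √[μ(2/r₁ − 1/a_t)] = 49.919 km/s.
First burn Δv₁ = |v_p − v₁| = 12.519 km/s.
Circular speed at r₂: v₂ = √(μ/r₂) = 13.09688 km/s.
Transfer-orbit speed at r₂: v_a = √[μ(2/r₂ − 1/a_t)] = 6.121541 km/s.
Second burn Δv₂ = |v₂ − v_a| = 6.9753 km/s.
Total Δv = Δv₁ + Δv₂ = 19.49 km/s.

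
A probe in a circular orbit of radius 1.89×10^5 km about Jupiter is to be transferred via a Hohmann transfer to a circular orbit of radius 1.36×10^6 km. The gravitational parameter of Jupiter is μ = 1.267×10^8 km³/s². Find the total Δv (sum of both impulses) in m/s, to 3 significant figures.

Δv = 13300 m/s

Semi-major axis of the transfer orbit: a_t = (1.890×10^5 + 1.360×10^6)/2 = 7.745×10^5 km.
Circular speed at r₁: v₁ = √(μ/r₁) = √(1.267×10^8/1.890×10^5) = 25.892 km/s.
On the transfer ellipse at r₁, vis-viva equation gives v_p = √[μ(2/r₁ − 1/a_t)] = 34.310 km/s.
First burn Δv₁ = |v_p − v₁| = 8.418 km/s.
Circular speed at r₂: v₂ = √(μ/r₂) = 9.652 km/s.
Transfer-orbit speed at r₂: v_a = √[μ(2/r₂ − 1/a_t)] = 4.768 km/s.
Second burn Δv₂ = |v₂ − v_a| = 4.884 km/s.
Δv = Δv₁ + Δv₂ = 8.418 + 4.884 = 13.30 km/s.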